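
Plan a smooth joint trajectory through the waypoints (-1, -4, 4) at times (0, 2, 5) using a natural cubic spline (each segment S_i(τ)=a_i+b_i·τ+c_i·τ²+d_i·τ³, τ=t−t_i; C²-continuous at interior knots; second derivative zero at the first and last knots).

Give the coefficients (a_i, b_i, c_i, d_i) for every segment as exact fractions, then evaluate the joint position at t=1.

Δ: Δ0=-3/2, Δ1=8/3
row 1: diag=10, rhs=25; c'=3/10, d'=5/2
back: M1=5/2
M: M0=0, M1=5/2, M2=0
seg 0: a=-1, c=M0/2=0, d=(M1−M0)/(6·2)=5/24, b=Δ0−h0·(2M0+M1)/6=-7/3
seg 1: a=-4, c=M1/2=5/4, d=(M2−M1)/(6·3)=-5/36, b=Δ1−h1·(2M1+M2)/6=1/6
t_q=1 → seg 0, τ=1; S=-1+-7/3·τ+0·τ²+5/24·τ³=-25/8

  seg 0: a=-1 b=-7/3 c=0 d=5/24
  seg 1: a=-4 b=1/6 c=5/4 d=-5/36
S(1) = -25/8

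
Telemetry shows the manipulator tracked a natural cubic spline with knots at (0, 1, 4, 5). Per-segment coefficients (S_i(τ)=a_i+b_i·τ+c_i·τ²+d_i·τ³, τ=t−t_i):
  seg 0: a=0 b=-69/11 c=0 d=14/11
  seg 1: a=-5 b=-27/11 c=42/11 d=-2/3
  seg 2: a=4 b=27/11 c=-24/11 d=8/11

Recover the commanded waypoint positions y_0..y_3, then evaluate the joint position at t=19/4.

y_0 = S_0(0) = a_0 = 0
y_1 = S_1(0) = a_1 = -5
y_2 = S_2(0) = a_2 = 4
y_3 = S_2(1) = 5
t_q=19/4 is in segment 2 (τ=3/4); S_2(τ)=433/88

y_0=0 y_1=-5 y_2=4 y_3=5
S(19/4) = 433/88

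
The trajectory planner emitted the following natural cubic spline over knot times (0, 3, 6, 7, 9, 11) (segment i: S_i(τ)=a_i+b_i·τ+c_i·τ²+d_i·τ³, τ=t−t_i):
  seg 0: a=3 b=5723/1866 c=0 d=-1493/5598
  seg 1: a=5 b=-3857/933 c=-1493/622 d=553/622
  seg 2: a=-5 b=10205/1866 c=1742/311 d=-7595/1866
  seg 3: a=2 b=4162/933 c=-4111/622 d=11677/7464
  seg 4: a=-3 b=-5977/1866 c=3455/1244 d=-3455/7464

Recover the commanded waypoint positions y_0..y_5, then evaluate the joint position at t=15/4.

y_0 = S_0(0) = a_0 = 3
y_1 = S_1(0) = a_1 = 5
y_2 = S_2(0) = a_2 = -5
y_3 = S_3(0) = a_3 = 2
y_4 = S_4(0) = a_4 = -3
y_5 = S_4(2) = -2
t_q=15/4 is in segment 1 (τ=3/4); S_1(τ)=36799/39808

y_0=3 y_1=5 y_2=-5 y_3=2 y_4=-3 y_5=-2
S(15/4) = 36799/39808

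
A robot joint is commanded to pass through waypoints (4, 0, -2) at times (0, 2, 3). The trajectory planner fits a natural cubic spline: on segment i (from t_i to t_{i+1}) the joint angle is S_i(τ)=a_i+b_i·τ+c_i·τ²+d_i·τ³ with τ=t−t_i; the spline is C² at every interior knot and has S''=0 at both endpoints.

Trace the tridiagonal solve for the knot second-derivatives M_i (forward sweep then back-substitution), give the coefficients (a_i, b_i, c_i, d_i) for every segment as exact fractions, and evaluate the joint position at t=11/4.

  seg 0: a=4 b=-2 c=0 d=0
  seg 1: a=0 b=-2 c=0 d=0
S(11/4) = -3/2

Δ: Δ0=-2, Δ1=-2
row 1: diag=6, rhs=0; c'=1/6, d'=0
back: M1=0
M: M0=0, M1=0, M2=0
seg 0: a=4, c=M0/2=0, d=(M1−M0)/(6·2)=0, b=Δ0−h0·(2M0+M1)/6=-2
seg 1: a=0, c=M1/2=0, d=(M2−M1)/(6·1)=0, b=Δ1−h1·(2M1+M2)/6=-2
t_q=11/4 → seg 1, τ=3/4; S=0+-2·τ+0·τ²+0·τ³=-3/2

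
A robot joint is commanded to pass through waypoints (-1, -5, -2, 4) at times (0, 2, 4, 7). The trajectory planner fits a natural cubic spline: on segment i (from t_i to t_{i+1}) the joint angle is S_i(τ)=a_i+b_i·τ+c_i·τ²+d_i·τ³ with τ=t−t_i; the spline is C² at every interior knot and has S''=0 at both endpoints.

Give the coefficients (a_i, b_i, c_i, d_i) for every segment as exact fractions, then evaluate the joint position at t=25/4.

  seg 0: a=-1 b=-55/19 c=0 d=17/76
  seg 1: a=-5 b=-4/19 c=51/38 d=-37/152
  seg 2: a=-2 b=85/38 c=-9/76 d=1/76
S(25/4) = 12565/4864

Δ: Δ0=-2, Δ1=3/2, Δ2=2
row 1: diag=8, rhs=21; c'=1/4, d'=21/8
row 2: denom=10−2·1/4=19/2; d'=(3−2·21/8)/(19/2)=-9/38
back: M2=-9/38
back: M1=21/8−1/4·-9/38=51/19
M: M0=0, M1=51/19, M2=-9/38, M3=0
seg 0: a=-1, c=M0/2=0, d=(M1−M0)/(6·2)=17/76, b=Δ0−h0·(2M0+M1)/6=-55/19
seg 1: a=-5, c=M1/2=51/38, d=(M2−M1)/(6·2)=-37/152, b=Δ1−h1·(2M1+M2)/6=-4/19
seg 2: a=-2, c=M2/2=-9/76, d=(M3−M2)/(6·3)=1/76, b=Δ2−h2·(2M2+M3)/6=85/38
t_q=25/4 → seg 2, τ=9/4; S=-2+85/38·τ+-9/76·τ²+1/76·τ³=12565/4864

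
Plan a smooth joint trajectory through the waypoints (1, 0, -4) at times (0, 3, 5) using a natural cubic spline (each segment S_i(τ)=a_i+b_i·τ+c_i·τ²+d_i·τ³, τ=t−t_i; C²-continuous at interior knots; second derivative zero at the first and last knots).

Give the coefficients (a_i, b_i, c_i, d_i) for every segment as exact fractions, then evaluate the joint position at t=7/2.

  seg 0: a=1 b=1/6 c=0 d=-1/18
  seg 1: a=0 b=-4/3 c=-1/2 d=1/12
S(7/2) = -25/32

Δ: Δ0=-1/3, Δ1=-2
row 1: diag=10, rhs=-10; c'=1/5, d'=-1
back: M1=-1
M: M0=0, M1=-1, M2=0
seg 0: a=1, c=M0/2=0, d=(M1−M0)/(6·3)=-1/18, b=Δ0−h0·(2M0+M1)/6=1/6
seg 1: a=0, c=M1/2=-1/2, d=(M2−M1)/(6·2)=1/12, b=Δ1−h1·(2M1+M2)/6=-4/3
t_q=7/2 → seg 1, τ=1/2; S=0+-4/3·τ+-1/2·τ²+1/12·τ³=-25/32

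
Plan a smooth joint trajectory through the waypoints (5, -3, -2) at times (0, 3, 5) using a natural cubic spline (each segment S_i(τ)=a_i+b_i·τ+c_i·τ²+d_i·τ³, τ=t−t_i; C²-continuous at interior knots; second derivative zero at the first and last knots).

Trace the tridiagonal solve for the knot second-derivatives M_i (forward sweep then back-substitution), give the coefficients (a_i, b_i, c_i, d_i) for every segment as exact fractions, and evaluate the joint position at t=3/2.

Δ: Δ0=-8/3, Δ1=1/2
row 1: diag=10, rhs=19; c'=1/5, d'=19/10
back: M1=19/10
M: M0=0, M1=19/10, M2=0
seg 0: a=5, c=M0/2=0, d=(M1−M0)/(6·3)=19/180, b=Δ0−h0·(2M0+M1)/6=-217/60
seg 1: a=-3, c=M1/2=19/20, d=(M2−M1)/(6·2)=-19/120, b=Δ1−h1·(2M1+M2)/6=-23/30
t_q=3/2 → seg 0, τ=3/2; S=5+-217/60·τ+0·τ²+19/180·τ³=-11/160

  seg 0: a=5 b=-217/60 c=0 d=19/180
  seg 1: a=-3 b=-23/30 c=19/20 d=-19/120
S(3/2) = -11/160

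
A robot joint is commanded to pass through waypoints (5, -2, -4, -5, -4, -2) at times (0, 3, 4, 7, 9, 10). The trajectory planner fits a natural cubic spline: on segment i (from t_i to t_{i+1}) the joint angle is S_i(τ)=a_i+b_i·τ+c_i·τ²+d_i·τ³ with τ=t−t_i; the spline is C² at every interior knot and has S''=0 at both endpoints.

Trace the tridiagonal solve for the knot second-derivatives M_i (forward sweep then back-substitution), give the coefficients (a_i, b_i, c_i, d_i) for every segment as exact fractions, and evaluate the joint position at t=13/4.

Δ: Δ0=-7/3, Δ1=-2, Δ2=-1/3, Δ3=1/2, Δ4=2
row 1: diag=8, rhs=2; c'=1/8, d'=1/4
row 2: denom=8−1·1/8=63/8; d'=(10−1·1/4)/(63/8)=26/21
row 3: denom=10−3·8/21=62/7; d'=(5−3·26/21)/(62/7)=9/62
row 4: denom=6−2·7/31=172/31; d'=(9−2·9/62)/(172/31)=135/86
back: M4=135/86
back: M3=9/62−7/31·135/86=-9/43
back: M2=26/21−8/21·-9/43=170/129
back: M1=1/4−1/8·170/129=11/129
M: M0=0, M1=11/129, M2=170/129, M3=-9/43, M4=135/86, M5=0
seg 0: a=5, c=M0/2=0, d=(M1−M0)/(6·3)=11/2322, b=Δ0−h0·(2M0+M1)/6=-613/258
seg 1: a=-2, c=M1/2=11/258, d=(M2−M1)/(6·1)=53/258, b=Δ1−h1·(2M1+M2)/6=-290/129
seg 2: a=-4, c=M2/2=85/129, d=(M3−M2)/(6·3)=-197/2322, b=Δ2−h2·(2M2+M3)/6=-133/86
seg 3: a=-5, c=M3/2=-9/86, d=(M4−M3)/(6·2)=51/344, b=Δ3−h3·(2M3+M4)/6=5/43
seg 4: a=-4, c=M4/2=135/172, d=(M5−M4)/(6·1)=-45/172, b=Δ4−h4·(2M4+M5)/6=127/86
t_q=13/4 → seg 1, τ=1/4; S=-2+-290/129·τ+11/258·τ²+53/258·τ³=-14069/5504

  seg 0: a=5 b=-613/258 c=0 d=11/2322
  seg 1: a=-2 b=-290/129 c=11/258 d=53/258
  seg 2: a=-4 b=-133/86 c=85/129 d=-197/2322
  seg 3: a=-5 b=5/43 c=-9/86 d=51/344
  seg 4: a=-4 b=127/86 c=135/172 d=-45/172
S(13/4) = -14069/5504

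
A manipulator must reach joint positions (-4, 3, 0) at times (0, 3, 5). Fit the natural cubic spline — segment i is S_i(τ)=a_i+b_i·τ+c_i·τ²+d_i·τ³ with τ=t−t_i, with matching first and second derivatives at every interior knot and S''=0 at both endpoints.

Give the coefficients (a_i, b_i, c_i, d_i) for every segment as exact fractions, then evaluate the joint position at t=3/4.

Δ: Δ0=7/3, Δ1=-3/2
row 1: diag=10, rhs=-23; c'=1/5, d'=-23/10
back: M1=-23/10
M: M0=0, M1=-23/10, M2=0
seg 0: a=-4, c=M0/2=0, d=(M1−M0)/(6·3)=-23/180, b=Δ0−h0·(2M0+M1)/6=209/60
seg 1: a=3, c=M1/2=-23/20, d=(M2−M1)/(6·2)=23/120, b=Δ1−h1·(2M1+M2)/6=1/30
t_q=3/4 → seg 0, τ=3/4; S=-4+209/60·τ+0·τ²+-23/180·τ³=-369/256

  seg 0: a=-4 b=209/60 c=0 d=-23/180
  seg 1: a=3 b=1/30 c=-23/20 d=23/120
S(3/4) = -369/256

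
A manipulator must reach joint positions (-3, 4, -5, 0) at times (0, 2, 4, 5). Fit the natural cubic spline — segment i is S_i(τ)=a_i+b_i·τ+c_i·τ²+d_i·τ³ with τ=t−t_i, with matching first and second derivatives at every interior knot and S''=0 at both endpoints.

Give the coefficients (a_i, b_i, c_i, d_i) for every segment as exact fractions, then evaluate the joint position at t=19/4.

  seg 0: a=-3 b=72/11 c=0 d=-67/88
  seg 1: a=4 b=-57/22 c=-201/44 d=159/88
  seg 2: a=-5 b=9/11 c=69/11 d=-23/11
S(19/4) = -1225/704

Δ: Δ0=7/2, Δ1=-9/2, Δ2=5
row 1: diag=8, rhs=-48; c'=1/4, d'=-6
row 2: denom=6−2·1/4=11/2; d'=(57−2·-6)/(11/2)=138/11
back: M2=138/11
back: M1=-6−1/4·138/11=-201/22
M: M0=0, M1=-201/22, M2=138/11, M3=0
seg 0: a=-3, c=M0/2=0, d=(M1−M0)/(6·2)=-67/88, b=Δ0−h0·(2M0+M1)/6=72/11
seg 1: a=4, c=M1/2=-201/44, d=(M2−M1)/(6·2)=159/88, b=Δ1−h1·(2M1+M2)/6=-57/22
seg 2: a=-5, c=M2/2=69/11, d=(M3−M2)/(6·1)=-23/11, b=Δ2−h2·(2M2+M3)/6=9/11
t_q=19/4 → seg 2, τ=3/4; S=-5+9/11·τ+69/11·τ²+-23/11·τ³=-1225/704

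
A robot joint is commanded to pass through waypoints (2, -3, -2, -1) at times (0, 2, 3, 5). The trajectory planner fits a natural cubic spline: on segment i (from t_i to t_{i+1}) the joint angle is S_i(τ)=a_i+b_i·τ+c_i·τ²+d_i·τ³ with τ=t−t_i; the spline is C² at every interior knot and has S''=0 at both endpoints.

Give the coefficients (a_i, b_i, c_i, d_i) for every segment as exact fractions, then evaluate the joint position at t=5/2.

Δ: Δ0=-5/2, Δ1=1, Δ2=1/2
row 1: diag=6, rhs=21; c'=1/6, d'=7/2
row 2: denom=6−1·1/6=35/6; d'=(-3−1·7/2)/(35/6)=-39/35
back: M2=-39/35
back: M1=7/2−1/6·-39/35=129/35
M: M0=0, M1=129/35, M2=-39/35, M3=0
seg 0: a=2, c=M0/2=0, d=(M1−M0)/(6·2)=43/140, b=Δ0−h0·(2M0+M1)/6=-261/70
seg 1: a=-3, c=M1/2=129/70, d=(M2−M1)/(6·1)=-4/5, b=Δ1−h1·(2M1+M2)/6=-3/70
seg 2: a=-2, c=M2/2=-39/70, d=(M3−M2)/(6·2)=13/140, b=Δ2−h2·(2M2+M3)/6=87/70
t_q=5/2 → seg 1, τ=1/2; S=-3+-3/70·τ+129/70·τ²+-4/5·τ³=-149/56

  seg 0: a=2 b=-261/70 c=0 d=43/140
  seg 1: a=-3 b=-3/70 c=129/70 d=-4/5
  seg 2: a=-2 b=87/70 c=-39/70 d=13/140
S(5/2) = -149/56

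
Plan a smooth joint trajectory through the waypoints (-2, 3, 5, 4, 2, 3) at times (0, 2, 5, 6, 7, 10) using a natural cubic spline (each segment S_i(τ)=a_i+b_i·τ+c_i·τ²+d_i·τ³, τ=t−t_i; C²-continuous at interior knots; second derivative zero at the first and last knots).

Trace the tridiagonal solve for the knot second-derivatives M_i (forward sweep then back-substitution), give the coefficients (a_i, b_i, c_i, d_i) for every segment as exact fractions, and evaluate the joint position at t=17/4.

Δ: Δ0=5/2, Δ1=2/3, Δ2=-1, Δ3=-2, Δ4=1/3
row 1: diag=10, rhs=-11; c'=3/10, d'=-11/10
row 2: denom=8−3·3/10=71/10; d'=(-10−3·-11/10)/(71/10)=-67/71
row 3: denom=4−1·10/71=274/71; d'=(-6−1·-67/71)/(274/71)=-359/274
row 4: denom=8−1·71/274=2121/274; d'=(14−1·-359/274)/(2121/274)=4195/2121
back: M4=4195/2121
back: M3=-359/274−71/274·4195/2121=-3866/2121
back: M2=-67/71−10/71·-3866/2121=-1457/2121
back: M1=-11/10−3/10·-1457/2121=-632/707
M: M0=0, M1=-632/707, M2=-1457/2121, M3=-3866/2121, M4=4195/2121, M5=0
seg 0: a=-2, c=M0/2=0, d=(M1−M0)/(6·2)=-158/2121, b=Δ0−h0·(2M0+M1)/6=11869/4242
seg 1: a=3, c=M1/2=-316/707, d=(M2−M1)/(6·3)=439/38178, b=Δ1−h1·(2M1+M2)/6=8077/4242
seg 2: a=5, c=M2/2=-1457/4242, d=(M3−M2)/(6·1)=-803/4242, b=Δ2−h2·(2M2+M3)/6=-991/2121
seg 3: a=4, c=M3/2=-1933/2121, d=(M4−M3)/(6·1)=2687/4242, b=Δ3−h3·(2M3+M4)/6=-2435/1414
seg 4: a=2, c=M4/2=4195/4242, d=(M5−M4)/(6·3)=-4195/38178, b=Δ4−h4·(2M4+M5)/6=-3488/2121
t_q=17/4 → seg 1, τ=9/4; S=3+8077/4242·τ+-316/707·τ²+439/38178·τ³=466269/90496

  seg 0: a=-2 b=11869/4242 c=0 d=-158/2121
  seg 1: a=3 b=8077/4242 c=-316/707 d=439/38178
  seg 2: a=5 b=-991/2121 c=-1457/4242 d=-803/4242
  seg 3: a=4 b=-2435/1414 c=-1933/2121 d=2687/4242
  seg 4: a=2 b=-3488/2121 c=4195/4242 d=-4195/38178
S(17/4) = 466269/90496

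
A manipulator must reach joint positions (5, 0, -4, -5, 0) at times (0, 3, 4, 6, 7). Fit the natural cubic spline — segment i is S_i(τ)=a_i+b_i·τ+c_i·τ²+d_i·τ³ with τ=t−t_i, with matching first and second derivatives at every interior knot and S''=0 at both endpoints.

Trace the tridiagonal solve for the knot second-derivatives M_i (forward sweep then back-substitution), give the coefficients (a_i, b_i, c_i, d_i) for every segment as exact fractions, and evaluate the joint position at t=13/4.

  seg 0: a=5 b=-244/375 c=0 d=-127/1125
  seg 1: a=0 b=-1387/375 c=-127/125 d=268/375
  seg 2: a=-4 b=-269/75 c=141/125 d=623/3000
  seg 3: a=-5 b=2563/750 c=1187/500 d=-1187/1500
S(13/4) = -977/1000

Δ: Δ0=-5/3, Δ1=-4, Δ2=-1/2, Δ3=5
row 1: diag=8, rhs=-14; c'=1/8, d'=-7/4
row 2: denom=6−1·1/8=47/8; d'=(21−1·-7/4)/(47/8)=182/47
row 3: denom=6−2·16/47=250/47; d'=(33−2·182/47)/(250/47)=1187/250
back: M3=1187/250
back: M2=182/47−16/47·1187/250=282/125
back: M1=-7/4−1/8·282/125=-254/125
M: M0=0, M1=-254/125, M2=282/125, M3=1187/250, M4=0
seg 0: a=5, c=M0/2=0, d=(M1−M0)/(6·3)=-127/1125, b=Δ0−h0·(2M0+M1)/6=-244/375
seg 1: a=0, c=M1/2=-127/125, d=(M2−M1)/(6·1)=268/375, b=Δ1−h1·(2M1+M2)/6=-1387/375
seg 2: a=-4, c=M2/2=141/125, d=(M3−M2)/(6·2)=623/3000, b=Δ2−h2·(2M2+M3)/6=-269/75
seg 3: a=-5, c=M3/2=1187/500, d=(M4−M3)/(6·1)=-1187/1500, b=Δ3−h3·(2M3+M4)/6=2563/750
t_q=13/4 → seg 1, τ=1/4; S=0+-1387/375·τ+-127/125·τ²+268/375·τ³=-977/1000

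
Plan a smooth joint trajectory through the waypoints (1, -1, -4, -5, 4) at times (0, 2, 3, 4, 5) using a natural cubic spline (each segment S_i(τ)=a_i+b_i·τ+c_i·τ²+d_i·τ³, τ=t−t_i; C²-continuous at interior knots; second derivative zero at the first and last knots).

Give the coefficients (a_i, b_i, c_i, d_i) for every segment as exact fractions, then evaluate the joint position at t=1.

  seg 0: a=1 b=-15/43 c=0 d=-7/43
  seg 1: a=-1 b=-99/43 c=-42/43 d=12/43
  seg 2: a=-4 b=-147/43 c=-6/43 d=110/43
  seg 3: a=-5 b=171/43 c=324/43 d=-108/43
S(1) = 21/43

Δ: Δ0=-1, Δ1=-3, Δ2=-1, Δ3=9
row 1: diag=6, rhs=-12; c'=1/6, d'=-2
row 2: denom=4−1·1/6=23/6; d'=(12−1·-2)/(23/6)=84/23
row 3: denom=4−1·6/23=86/23; d'=(60−1·84/23)/(86/23)=648/43
back: M3=648/43
back: M2=84/23−6/23·648/43=-12/43
back: M1=-2−1/6·-12/43=-84/43
M: M0=0, M1=-84/43, M2=-12/43, M3=648/43, M4=0
seg 0: a=1, c=M0/2=0, d=(M1−M0)/(6·2)=-7/43, b=Δ0−h0·(2M0+M1)/6=-15/43
seg 1: a=-1, c=M1/2=-42/43, d=(M2−M1)/(6·1)=12/43, b=Δ1−h1·(2M1+M2)/6=-99/43
seg 2: a=-4, c=M2/2=-6/43, d=(M3−M2)/(6·1)=110/43, b=Δ2−h2·(2M2+M3)/6=-147/43
seg 3: a=-5, c=M3/2=324/43, d=(M4−M3)/(6·1)=-108/43, b=Δ3−h3·(2M3+M4)/6=171/43
t_q=1 → seg 0, τ=1; S=1+-15/43·τ+0·τ²+-7/43·τ³=21/43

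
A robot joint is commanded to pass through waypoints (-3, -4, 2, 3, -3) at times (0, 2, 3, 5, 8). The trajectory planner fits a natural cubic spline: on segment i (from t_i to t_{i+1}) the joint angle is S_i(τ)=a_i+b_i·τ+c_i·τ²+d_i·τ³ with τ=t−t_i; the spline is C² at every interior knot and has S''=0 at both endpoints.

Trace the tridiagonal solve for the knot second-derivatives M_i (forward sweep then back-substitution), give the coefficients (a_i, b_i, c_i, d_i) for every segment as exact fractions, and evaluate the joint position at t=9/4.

  seg 0: a=-3 b=-991/326 c=0 d=207/326
  seg 1: a=-4 b=1493/326 c=621/163 d=-779/326
  seg 2: a=2 b=820/163 c=-1095/326 d=713/1304
  seg 3: a=3 b=-601/326 c=-51/652 d=17/1956
S(9/4) = -55379/20864

Δ: Δ0=-1/2, Δ1=6, Δ2=1/2, Δ3=-2
row 1: diag=6, rhs=39; c'=1/6, d'=13/2
row 2: denom=6−1·1/6=35/6; d'=(-33−1·13/2)/(35/6)=-237/35
row 3: denom=10−2·12/35=326/35; d'=(-15−2·-237/35)/(326/35)=-51/326
back: M3=-51/326
back: M2=-237/35−12/35·-51/326=-1095/163
back: M1=13/2−1/6·-1095/163=1242/163
M: M0=0, M1=1242/163, M2=-1095/163, M3=-51/326, M4=0
seg 0: a=-3, c=M0/2=0, d=(M1−M0)/(6·2)=207/326, b=Δ0−h0·(2M0+M1)/6=-991/326
seg 1: a=-4, c=M1/2=621/163, d=(M2−M1)/(6·1)=-779/326, b=Δ1−h1·(2M1+M2)/6=1493/326
seg 2: a=2, c=M2/2=-1095/326, d=(M3−M2)/(6·2)=713/1304, b=Δ2−h2·(2M2+M3)/6=820/163
seg 3: a=3, c=M3/2=-51/652, d=(M4−M3)/(6·3)=17/1956, b=Δ3−h3·(2M3+M4)/6=-601/326
t_q=9/4 → seg 1, τ=1/4; S=-4+1493/326·τ+621/163·τ²+-779/326·τ³=-55379/20864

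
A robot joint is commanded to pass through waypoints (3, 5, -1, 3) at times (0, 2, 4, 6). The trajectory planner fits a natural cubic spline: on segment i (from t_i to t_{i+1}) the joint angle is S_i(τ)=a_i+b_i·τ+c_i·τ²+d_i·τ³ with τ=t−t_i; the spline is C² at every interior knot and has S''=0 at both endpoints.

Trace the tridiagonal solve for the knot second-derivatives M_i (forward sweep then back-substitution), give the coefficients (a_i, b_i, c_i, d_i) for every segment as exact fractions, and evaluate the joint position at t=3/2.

  seg 0: a=3 b=12/5 c=0 d=-7/20
  seg 1: a=5 b=-9/5 c=-21/10 d=3/4
  seg 2: a=-1 b=-6/5 c=12/5 d=-2/5
S(3/2) = 867/160

Δ: Δ0=1, Δ1=-3, Δ2=2
row 1: diag=8, rhs=-24; c'=1/4, d'=-3
row 2: denom=8−2·1/4=15/2; d'=(30−2·-3)/(15/2)=24/5
back: M2=24/5
back: M1=-3−1/4·24/5=-21/5
M: M0=0, M1=-21/5, M2=24/5, M3=0
seg 0: a=3, c=M0/2=0, d=(M1−M0)/(6·2)=-7/20, b=Δ0−h0·(2M0+M1)/6=12/5
seg 1: a=5, c=M1/2=-21/10, d=(M2−M1)/(6·2)=3/4, b=Δ1−h1·(2M1+M2)/6=-9/5
seg 2: a=-1, c=M2/2=12/5, d=(M3−M2)/(6·2)=-2/5, b=Δ2−h2·(2M2+M3)/6=-6/5
t_q=3/2 → seg 0, τ=3/2; S=3+12/5·τ+0·τ²+-7/20·τ³=867/160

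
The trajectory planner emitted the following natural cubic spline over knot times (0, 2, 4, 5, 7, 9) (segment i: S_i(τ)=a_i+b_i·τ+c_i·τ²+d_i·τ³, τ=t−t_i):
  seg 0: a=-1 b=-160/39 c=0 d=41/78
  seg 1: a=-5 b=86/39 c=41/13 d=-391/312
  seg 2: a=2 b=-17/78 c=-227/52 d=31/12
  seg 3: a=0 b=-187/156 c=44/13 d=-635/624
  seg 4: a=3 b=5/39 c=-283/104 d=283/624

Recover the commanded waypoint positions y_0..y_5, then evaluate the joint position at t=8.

y_0=-1 y_1=-5 y_2=2 y_3=0 y_4=3 y_5=-4
S(8) = 179/208

y_0 = S_0(0) = a_0 = -1
y_1 = S_1(0) = a_1 = -5
y_2 = S_2(0) = a_2 = 2
y_3 = S_3(0) = a_3 = 0
y_4 = S_4(0) = a_4 = 3
y_5 = S_4(2) = -4
t_q=8 is in segment 4 (τ=1); S_4(τ)=179/208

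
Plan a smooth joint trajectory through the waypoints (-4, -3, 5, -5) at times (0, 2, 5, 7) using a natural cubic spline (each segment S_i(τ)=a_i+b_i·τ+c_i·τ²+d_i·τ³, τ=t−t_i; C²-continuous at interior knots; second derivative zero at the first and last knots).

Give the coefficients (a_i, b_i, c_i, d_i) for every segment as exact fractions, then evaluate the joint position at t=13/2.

Δ: Δ0=1/2, Δ1=8/3, Δ2=-5
row 1: diag=10, rhs=13; c'=3/10, d'=13/10
row 2: denom=10−3·3/10=91/10; d'=(-46−3·13/10)/(91/10)=-499/91
back: M2=-499/91
back: M1=13/10−3/10·-499/91=268/91
M: M0=0, M1=268/91, M2=-499/91, M3=0
seg 0: a=-4, c=M0/2=0, d=(M1−M0)/(6·2)=67/273, b=Δ0−h0·(2M0+M1)/6=-263/546
seg 1: a=-3, c=M1/2=134/91, d=(M2−M1)/(6·3)=-59/126, b=Δ1−h1·(2M1+M2)/6=1345/546
seg 2: a=5, c=M2/2=-499/182, d=(M3−M2)/(6·2)=499/1092, b=Δ2−h2·(2M2+M3)/6=-367/273
t_q=13/2 → seg 2, τ=3/2; S=5+-367/273·τ+-499/182·τ²+499/1092·τ³=-4785/2912

  seg 0: a=-4 b=-263/546 c=0 d=67/273
  seg 1: a=-3 b=1345/546 c=134/91 d=-59/126
  seg 2: a=5 b=-367/273 c=-499/182 d=499/1092
S(13/2) = -4785/2912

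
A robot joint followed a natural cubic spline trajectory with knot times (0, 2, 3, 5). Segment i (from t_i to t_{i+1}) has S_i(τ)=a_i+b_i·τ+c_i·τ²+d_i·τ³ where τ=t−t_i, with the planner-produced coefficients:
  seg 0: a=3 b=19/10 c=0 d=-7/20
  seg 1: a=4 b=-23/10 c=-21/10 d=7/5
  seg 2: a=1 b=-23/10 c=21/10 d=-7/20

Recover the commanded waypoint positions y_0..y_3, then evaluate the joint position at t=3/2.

y_0=3 y_1=4 y_2=1 y_3=2
S(3/2) = 747/160

y_0 = S_0(0) = a_0 = 3
y_1 = S_1(0) = a_1 = 4
y_2 = S_2(0) = a_2 = 1
y_3 = S_2(2) = 2
t_q=3/2 is in segment 0 (τ=3/2); S_0(τ)=747/160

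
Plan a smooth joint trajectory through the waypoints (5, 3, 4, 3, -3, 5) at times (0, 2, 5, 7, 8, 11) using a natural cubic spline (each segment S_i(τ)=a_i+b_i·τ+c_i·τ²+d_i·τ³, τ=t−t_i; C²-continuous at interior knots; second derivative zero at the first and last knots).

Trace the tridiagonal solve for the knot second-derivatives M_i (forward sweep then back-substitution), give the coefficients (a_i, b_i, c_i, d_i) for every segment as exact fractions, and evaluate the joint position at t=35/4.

  seg 0: a=5 b=-1576/1319 c=0 d=257/5276
  seg 1: a=3 b=-805/1319 c=771/2638 d=529/71226
  seg 2: a=4 b=3545/2638 c=1421/3957 d=-5069/7914
  seg 3: a=3 b=-38825/7914 c=-13786/3957 d=18913/7914
  seg 4: a=-3 b=-6205/1319 c=29167/7914 d=-29167/71226
S(35/4) = -781339/168832

Δ: Δ0=-1, Δ1=1/3, Δ2=-1/2, Δ3=-6, Δ4=8/3
row 1: diag=10, rhs=8; c'=3/10, d'=4/5
row 2: denom=10−3·3/10=91/10; d'=(-5−3·4/5)/(91/10)=-74/91
row 3: denom=6−2·20/91=506/91; d'=(-33−2·-74/91)/(506/91)=-2855/506
row 4: denom=8−1·91/506=3957/506; d'=(52−1·-2855/506)/(3957/506)=29167/3957
back: M4=29167/3957
back: M3=-2855/506−91/506·29167/3957=-27572/3957
back: M2=-74/91−20/91·-27572/3957=2842/3957
back: M1=4/5−3/10·2842/3957=771/1319
M: M0=0, M1=771/1319, M2=2842/3957, M3=-27572/3957, M4=29167/3957, M5=0
seg 0: a=5, c=M0/2=0, d=(M1−M0)/(6·2)=257/5276, b=Δ0−h0·(2M0+M1)/6=-1576/1319
seg 1: a=3, c=M1/2=771/2638, d=(M2−M1)/(6·3)=529/71226, b=Δ1−h1·(2M1+M2)/6=-805/1319
seg 2: a=4, c=M2/2=1421/3957, d=(M3−M2)/(6·2)=-5069/7914, b=Δ2−h2·(2M2+M3)/6=3545/2638
seg 3: a=3, c=M3/2=-13786/3957, d=(M4−M3)/(6·1)=18913/7914, b=Δ3−h3·(2M3+M4)/6=-38825/7914
seg 4: a=-3, c=M4/2=29167/7914, d=(M5−M4)/(6·3)=-29167/71226, b=Δ4−h4·(2M4+M5)/6=-6205/1319
t_q=35/4 → seg 4, τ=3/4; S=-3+-6205/1319·τ+29167/7914·τ²+-29167/71226·τ³=-781339/168832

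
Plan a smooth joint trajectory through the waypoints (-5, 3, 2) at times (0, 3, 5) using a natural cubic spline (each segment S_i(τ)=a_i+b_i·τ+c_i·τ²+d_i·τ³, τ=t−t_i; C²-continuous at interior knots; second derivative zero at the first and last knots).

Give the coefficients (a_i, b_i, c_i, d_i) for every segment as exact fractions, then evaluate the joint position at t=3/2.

  seg 0: a=-5 b=217/60 c=0 d=-19/180
  seg 1: a=3 b=23/30 c=-19/20 d=19/120
S(3/2) = 11/160

Δ: Δ0=8/3, Δ1=-1/2
row 1: diag=10, rhs=-19; c'=1/5, d'=-19/10
back: M1=-19/10
M: M0=0, M1=-19/10, M2=0
seg 0: a=-5, c=M0/2=0, d=(M1−M0)/(6·3)=-19/180, b=Δ0−h0·(2M0+M1)/6=217/60
seg 1: a=3, c=M1/2=-19/20, d=(M2−M1)/(6·2)=19/120, b=Δ1−h1·(2M1+M2)/6=23/30
t_q=3/2 → seg 0, τ=3/2; S=-5+217/60·τ+0·τ²+-19/180·τ³=11/160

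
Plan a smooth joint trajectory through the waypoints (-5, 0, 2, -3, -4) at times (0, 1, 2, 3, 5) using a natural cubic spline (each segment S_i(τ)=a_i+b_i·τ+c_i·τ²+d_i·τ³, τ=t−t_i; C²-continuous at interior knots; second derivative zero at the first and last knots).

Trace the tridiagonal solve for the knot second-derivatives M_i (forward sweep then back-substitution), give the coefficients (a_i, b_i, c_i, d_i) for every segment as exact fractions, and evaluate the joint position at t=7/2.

  seg 0: a=-5 b=905/172 c=0 d=-45/172
  seg 1: a=0 b=385/86 c=-135/172 d=-291/172
  seg 2: a=2 b=-373/172 c=-252/43 d=521/172
  seg 3: a=-3 b=-413/86 c=555/172 d=-185/344
S(7/2) = -12829/2752

Δ: Δ0=5, Δ1=2, Δ2=-5, Δ3=-1/2
row 1: diag=4, rhs=-18; c'=1/4, d'=-9/2
row 2: denom=4−1·1/4=15/4; d'=(-42−1·-9/2)/(15/4)=-10
row 3: denom=6−1·4/15=86/15; d'=(27−1·-10)/(86/15)=555/86
back: M3=555/86
back: M2=-10−4/15·555/86=-504/43
back: M1=-9/2−1/4·-504/43=-135/86
M: M0=0, M1=-135/86, M2=-504/43, M3=555/86, M4=0
seg 0: a=-5, c=M0/2=0, d=(M1−M0)/(6·1)=-45/172, b=Δ0−h0·(2M0+M1)/6=905/172
seg 1: a=0, c=M1/2=-135/172, d=(M2−M1)/(6·1)=-291/172, b=Δ1−h1·(2M1+M2)/6=385/86
seg 2: a=2, c=M2/2=-252/43, d=(M3−M2)/(6·1)=521/172, b=Δ2−h2·(2M2+M3)/6=-373/172
seg 3: a=-3, c=M3/2=555/172, d=(M4−M3)/(6·2)=-185/344, b=Δ3−h3·(2M3+M4)/6=-413/86
t_q=7/2 → seg 3, τ=1/2; S=-3+-413/86·τ+555/172·τ²+-185/344·τ³=-12829/2752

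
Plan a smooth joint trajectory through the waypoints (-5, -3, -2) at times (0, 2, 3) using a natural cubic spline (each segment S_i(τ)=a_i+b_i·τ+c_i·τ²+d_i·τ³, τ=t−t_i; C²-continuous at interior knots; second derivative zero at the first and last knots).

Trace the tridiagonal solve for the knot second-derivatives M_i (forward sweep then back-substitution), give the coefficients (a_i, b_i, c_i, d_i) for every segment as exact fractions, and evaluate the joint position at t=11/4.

  seg 0: a=-5 b=1 c=0 d=0
  seg 1: a=-3 b=1 c=0 d=0
S(11/4) = -9/4

Δ: Δ0=1, Δ1=1
row 1: diag=6, rhs=0; c'=1/6, d'=0
back: M1=0
M: M0=0, M1=0, M2=0
seg 0: a=-5, c=M0/2=0, d=(M1−M0)/(6·2)=0, b=Δ0−h0·(2M0+M1)/6=1
seg 1: a=-3, c=M1/2=0, d=(M2−M1)/(6·1)=0, b=Δ1−h1·(2M1+M2)/6=1
t_q=11/4 → seg 1, τ=3/4; S=-3+1·τ+0·τ²+0·τ³=-9/4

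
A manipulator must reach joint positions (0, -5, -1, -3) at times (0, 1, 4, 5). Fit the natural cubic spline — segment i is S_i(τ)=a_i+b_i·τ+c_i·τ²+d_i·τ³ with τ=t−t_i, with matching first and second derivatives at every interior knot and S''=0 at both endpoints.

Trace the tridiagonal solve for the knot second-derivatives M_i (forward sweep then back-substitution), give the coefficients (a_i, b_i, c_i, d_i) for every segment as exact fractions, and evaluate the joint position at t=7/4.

  seg 0: a=0 b=-1007/165 c=0 d=182/165
  seg 1: a=-5 b=-461/165 c=182/55 d=-29/45
  seg 2: a=-1 b=-56/165 c=-137/55 d=137/165
S(7/4) = -19381/3520

Δ: Δ0=-5, Δ1=4/3, Δ2=-2
row 1: diag=8, rhs=38; c'=3/8, d'=19/4
row 2: denom=8−3·3/8=55/8; d'=(-20−3·19/4)/(55/8)=-274/55
back: M2=-274/55
back: M1=19/4−3/8·-274/55=364/55
M: M0=0, M1=364/55, M2=-274/55, M3=0
seg 0: a=0, c=M0/2=0, d=(M1−M0)/(6·1)=182/165, b=Δ0−h0·(2M0+M1)/6=-1007/165
seg 1: a=-5, c=M1/2=182/55, d=(M2−M1)/(6·3)=-29/45, b=Δ1−h1·(2M1+M2)/6=-461/165
seg 2: a=-1, c=M2/2=-137/55, d=(M3−M2)/(6·1)=137/165, b=Δ2−h2·(2M2+M3)/6=-56/165
t_q=7/4 → seg 1, τ=3/4; S=-5+-461/165·τ+182/55·τ²+-29/45·τ³=-19381/3520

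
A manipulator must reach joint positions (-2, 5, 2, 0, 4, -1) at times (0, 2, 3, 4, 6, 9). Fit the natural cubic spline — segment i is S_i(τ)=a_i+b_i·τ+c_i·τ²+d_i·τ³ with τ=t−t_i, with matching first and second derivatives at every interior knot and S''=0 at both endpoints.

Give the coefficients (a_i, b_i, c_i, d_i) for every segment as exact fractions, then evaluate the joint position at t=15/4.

  seg 0: a=-2 b=5323/921 c=0 d=-4199/7368
  seg 1: a=5 b=-1951/1842 c=-4199/1228 d=5447/3684
  seg 2: a=2 b=-12755/3684 c=312/307 d=1643/3684
  seg 3: a=0 b=-169/1842 c=2891/1228 d=-1205/1842
  seg 4: a=4 b=2717/1842 c=-1929/1228 d=643/3684
S(15/4) = 12819/78592

Δ: Δ0=7/2, Δ1=-3, Δ2=-2, Δ3=2, Δ4=-5/3
row 1: diag=6, rhs=-39; c'=1/6, d'=-13/2
row 2: denom=4−1·1/6=23/6; d'=(6−1·-13/2)/(23/6)=75/23
row 3: denom=6−1·6/23=132/23; d'=(24−1·75/23)/(132/23)=159/44
row 4: denom=10−2·23/66=307/33; d'=(-22−2·159/44)/(307/33)=-1929/614
back: M4=-1929/614
back: M3=159/44−23/66·-1929/614=2891/614
back: M2=75/23−6/23·2891/614=624/307
back: M1=-13/2−1/6·624/307=-4199/614
M: M0=0, M1=-4199/614, M2=624/307, M3=2891/614, M4=-1929/614, M5=0
seg 0: a=-2, c=M0/2=0, d=(M1−M0)/(6·2)=-4199/7368, b=Δ0−h0·(2M0+M1)/6=5323/921
seg 1: a=5, c=M1/2=-4199/1228, d=(M2−M1)/(6·1)=5447/3684, b=Δ1−h1·(2M1+M2)/6=-1951/1842
seg 2: a=2, c=M2/2=312/307, d=(M3−M2)/(6·1)=1643/3684, b=Δ2−h2·(2M2+M3)/6=-12755/3684
seg 3: a=0, c=M3/2=2891/1228, d=(M4−M3)/(6·2)=-1205/1842, b=Δ3−h3·(2M3+M4)/6=-169/1842
seg 4: a=4, c=M4/2=-1929/1228, d=(M5−M4)/(6·3)=643/3684, b=Δ4−h4·(2M4+M5)/6=2717/1842
t_q=15/4 → seg 2, τ=3/4; S=2+-12755/3684·τ+312/307·τ²+1643/3684·τ³=12819/78592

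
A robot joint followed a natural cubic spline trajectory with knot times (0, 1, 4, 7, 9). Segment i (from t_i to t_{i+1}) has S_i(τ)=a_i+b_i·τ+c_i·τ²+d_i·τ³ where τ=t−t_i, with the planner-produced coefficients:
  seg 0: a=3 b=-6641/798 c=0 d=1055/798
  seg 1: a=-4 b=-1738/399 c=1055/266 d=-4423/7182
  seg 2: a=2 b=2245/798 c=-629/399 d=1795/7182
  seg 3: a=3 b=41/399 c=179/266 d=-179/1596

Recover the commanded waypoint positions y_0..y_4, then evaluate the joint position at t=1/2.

y_0 = S_0(0) = a_0 = 3
y_1 = S_1(0) = a_1 = -4
y_2 = S_2(0) = a_2 = 2
y_3 = S_3(0) = a_3 = 3
y_4 = S_3(2) = 5
t_q=1/2 is in segment 0 (τ=1/2); S_0(τ)=-2119/2128

y_0=3 y_1=-4 y_2=2 y_3=3 y_4=5
S(1/2) = -2119/2128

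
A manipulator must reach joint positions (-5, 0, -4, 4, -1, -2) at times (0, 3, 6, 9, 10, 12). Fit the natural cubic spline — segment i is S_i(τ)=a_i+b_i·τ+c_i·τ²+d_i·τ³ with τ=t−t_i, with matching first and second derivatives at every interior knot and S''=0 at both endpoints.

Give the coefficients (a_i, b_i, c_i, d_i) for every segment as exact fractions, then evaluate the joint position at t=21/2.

Δ: Δ0=5/3, Δ1=-4/3, Δ2=8/3, Δ3=-5, Δ4=-1/2
row 1: diag=12, rhs=-18; c'=1/4, d'=-3/2
row 2: denom=12−3·1/4=45/4; d'=(24−3·-3/2)/(45/4)=38/15
row 3: denom=8−3·4/15=36/5; d'=(-46−3·38/15)/(36/5)=-67/9
row 4: denom=6−1·5/36=211/36; d'=(27−1·-67/9)/(211/36)=1240/211
back: M4=1240/211
back: M3=-67/9−5/36·1240/211=-1743/211
back: M2=38/15−4/15·-1743/211=2998/633
back: M1=-3/2−1/4·2998/633=-1699/633
M: M0=0, M1=-1699/633, M2=2998/633, M3=-1743/211, M4=1240/211, M5=0
seg 0: a=-5, c=M0/2=0, d=(M1−M0)/(6·3)=-1699/11394, b=Δ0−h0·(2M0+M1)/6=3809/1266
seg 1: a=0, c=M1/2=-1699/1266, d=(M2−M1)/(6·3)=4697/11394, b=Δ1−h1·(2M1+M2)/6=-644/633
seg 2: a=-4, c=M2/2=1499/633, d=(M3−M2)/(6·3)=-8227/11394, b=Δ2−h2·(2M2+M3)/6=2609/1266
seg 3: a=4, c=M3/2=-1743/422, d=(M4−M3)/(6·1)=2983/1266, b=Δ3−h3·(2M3+M4)/6=-2042/633
seg 4: a=-1, c=M4/2=620/211, d=(M5−M4)/(6·2)=-310/633, b=Δ4−h4·(2M4+M5)/6=-5593/1266
t_q=21/2 → seg 4, τ=1/2; S=-1+-5593/1266·τ+620/211·τ²+-310/633·τ³=-535/211

  seg 0: a=-5 b=3809/1266 c=0 d=-1699/11394
  seg 1: a=0 b=-644/633 c=-1699/1266 d=4697/11394
  seg 2: a=-4 b=2609/1266 c=1499/633 d=-8227/11394
  seg 3: a=4 b=-2042/633 c=-1743/422 d=2983/1266
  seg 4: a=-1 b=-5593/1266 c=620/211 d=-310/633
S(21/2) = -535/211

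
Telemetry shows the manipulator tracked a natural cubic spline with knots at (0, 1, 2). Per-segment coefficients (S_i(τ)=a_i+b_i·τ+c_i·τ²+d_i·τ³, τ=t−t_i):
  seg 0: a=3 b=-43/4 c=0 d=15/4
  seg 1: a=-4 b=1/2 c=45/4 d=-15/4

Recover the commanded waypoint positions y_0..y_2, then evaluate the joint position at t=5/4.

y_0=3 y_1=-4 y_2=4
S(5/4) = -827/256

y_0 = S_0(0) = a_0 = 3
y_1 = S_1(0) = a_1 = -4
y_2 = S_1(1) = 4
t_q=5/4 is in segment 1 (τ=1/4); S_1(τ)=-827/256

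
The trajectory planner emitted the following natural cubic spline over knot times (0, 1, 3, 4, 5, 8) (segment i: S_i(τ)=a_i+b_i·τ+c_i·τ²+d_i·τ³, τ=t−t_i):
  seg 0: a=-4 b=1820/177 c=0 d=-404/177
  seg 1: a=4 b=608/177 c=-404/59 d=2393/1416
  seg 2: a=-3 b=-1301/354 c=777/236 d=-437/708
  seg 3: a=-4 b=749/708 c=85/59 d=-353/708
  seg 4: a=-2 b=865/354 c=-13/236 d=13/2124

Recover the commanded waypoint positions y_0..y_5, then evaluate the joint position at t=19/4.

y_0=-4 y_1=4 y_2=-3 y_3=-4 y_4=-2 y_5=5
S(19/4) = -39369/15104

y_0 = S_0(0) = a_0 = -4
y_1 = S_1(0) = a_1 = 4
y_2 = S_2(0) = a_2 = -3
y_3 = S_3(0) = a_3 = -4
y_4 = S_4(0) = a_4 = -2
y_5 = S_4(3) = 5
t_q=19/4 is in segment 3 (τ=3/4); S_3(τ)=-39369/15104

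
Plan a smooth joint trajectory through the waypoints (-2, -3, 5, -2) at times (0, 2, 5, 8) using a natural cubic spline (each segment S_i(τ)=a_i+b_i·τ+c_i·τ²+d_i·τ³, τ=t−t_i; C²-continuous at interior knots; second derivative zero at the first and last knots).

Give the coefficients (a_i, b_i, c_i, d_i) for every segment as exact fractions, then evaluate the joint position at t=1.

  seg 0: a=-2 b=-323/222 c=0 d=53/222
  seg 1: a=-3 b=313/222 c=53/37 d=-25/74
  seg 2: a=5 b=98/111 c=-119/74 d=119/666
S(1) = -119/37

Δ: Δ0=-1/2, Δ1=8/3, Δ2=-7/3
row 1: diag=10, rhs=19; c'=3/10, d'=19/10
row 2: denom=12−3·3/10=111/10; d'=(-30−3·19/10)/(111/10)=-119/37
back: M2=-119/37
back: M1=19/10−3/10·-119/37=106/37
M: M0=0, M1=106/37, M2=-119/37, M3=0
seg 0: a=-2, c=M0/2=0, d=(M1−M0)/(6·2)=53/222, b=Δ0−h0·(2M0+M1)/6=-323/222
seg 1: a=-3, c=M1/2=53/37, d=(M2−M1)/(6·3)=-25/74, b=Δ1−h1·(2M1+M2)/6=313/222
seg 2: a=5, c=M2/2=-119/74, d=(M3−M2)/(6·3)=119/666, b=Δ2−h2·(2M2+M3)/6=98/111
t_q=1 → seg 0, τ=1; S=-2+-323/222·τ+0·τ²+53/222·τ³=-119/37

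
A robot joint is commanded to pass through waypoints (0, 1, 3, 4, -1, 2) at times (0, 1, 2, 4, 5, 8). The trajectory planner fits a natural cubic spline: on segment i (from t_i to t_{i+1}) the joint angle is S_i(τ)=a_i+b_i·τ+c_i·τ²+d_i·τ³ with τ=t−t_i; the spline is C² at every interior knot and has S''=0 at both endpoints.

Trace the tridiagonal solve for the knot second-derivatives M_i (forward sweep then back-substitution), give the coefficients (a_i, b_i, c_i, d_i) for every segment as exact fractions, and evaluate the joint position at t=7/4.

Δ: Δ0=1, Δ1=2, Δ2=1/2, Δ3=-5, Δ4=1
row 1: diag=4, rhs=6; c'=1/4, d'=3/2
row 2: denom=6−1·1/4=23/4; d'=(-9−1·3/2)/(23/4)=-42/23
row 3: denom=6−2·8/23=122/23; d'=(-33−2·-42/23)/(122/23)=-675/122
row 4: denom=8−1·23/122=953/122; d'=(36−1·-675/122)/(953/122)=5067/953
back: M4=5067/953
back: M3=-675/122−23/122·5067/953=-6228/953
back: M2=-42/23−8/23·-6228/953=426/953
back: M1=3/2−1/4·426/953=1323/953
M: M0=0, M1=1323/953, M2=426/953, M3=-6228/953, M4=5067/953, M5=0
seg 0: a=0, c=M0/2=0, d=(M1−M0)/(6·1)=441/1906, b=Δ0−h0·(2M0+M1)/6=1465/1906
seg 1: a=1, c=M1/2=1323/1906, d=(M2−M1)/(6·1)=-299/1906, b=Δ1−h1·(2M1+M2)/6=1394/953
seg 2: a=3, c=M2/2=213/953, d=(M3−M2)/(6·2)=-1109/1906, b=Δ2−h2·(2M2+M3)/6=4537/1906
seg 3: a=4, c=M3/2=-3114/953, d=(M4−M3)/(6·1)=3765/1906, b=Δ3−h3·(2M3+M4)/6=-7067/1906
seg 4: a=-1, c=M4/2=5067/1906, d=(M5−M4)/(6·3)=-563/1906, b=Δ4−h4·(2M4+M5)/6=-4114/953
t_q=7/4 → seg 1, τ=3/4; S=1+1394/953·τ+1323/1906·τ²+-299/1906·τ³=295363/121984

  seg 0: a=0 b=1465/1906 c=0 d=441/1906
  seg 1: a=1 b=1394/953 c=1323/1906 d=-299/1906
  seg 2: a=3 b=4537/1906 c=213/953 d=-1109/1906
  seg 3: a=4 b=-7067/1906 c=-3114/953 d=3765/1906
  seg 4: a=-1 b=-4114/953 c=5067/1906 d=-563/1906
S(7/4) = 295363/121984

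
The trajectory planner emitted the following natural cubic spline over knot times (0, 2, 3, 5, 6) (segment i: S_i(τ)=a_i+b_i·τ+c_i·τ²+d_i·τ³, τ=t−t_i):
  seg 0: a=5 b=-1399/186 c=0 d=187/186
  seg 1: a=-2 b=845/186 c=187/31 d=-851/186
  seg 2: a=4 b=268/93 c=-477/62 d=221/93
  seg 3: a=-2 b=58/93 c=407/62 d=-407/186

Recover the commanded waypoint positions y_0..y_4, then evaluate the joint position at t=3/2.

y_0 = S_0(0) = a_0 = 5
y_1 = S_1(0) = a_1 = -2
y_2 = S_2(0) = a_2 = 4
y_3 = S_3(0) = a_3 = -2
y_4 = S_3(1) = 3
t_q=3/2 is in segment 0 (τ=3/2); S_0(τ)=-1433/496

y_0=5 y_1=-2 y_2=4 y_3=-2 y_4=3
S(3/2) = -1433/496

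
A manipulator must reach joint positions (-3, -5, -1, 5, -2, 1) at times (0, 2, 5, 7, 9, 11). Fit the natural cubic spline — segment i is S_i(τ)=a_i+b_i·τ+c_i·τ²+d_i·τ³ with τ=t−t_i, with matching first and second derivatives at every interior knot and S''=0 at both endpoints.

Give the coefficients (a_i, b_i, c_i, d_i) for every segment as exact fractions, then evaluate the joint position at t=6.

Δ: Δ0=-1, Δ1=4/3, Δ2=3, Δ3=-7/2, Δ4=3/2
row 1: diag=10, rhs=14; c'=3/10, d'=7/5
row 2: denom=10−3·3/10=91/10; d'=(10−3·7/5)/(91/10)=58/91
row 3: denom=8−2·20/91=688/91; d'=(-39−2·58/91)/(688/91)=-3665/688
row 4: denom=8−2·91/344=1285/172; d'=(30−2·-3665/688)/(1285/172)=2797/514
back: M4=2797/514
back: M3=-3665/688−91/344·2797/514=-1739/257
back: M2=58/91−20/91·-1739/257=546/257
back: M1=7/5−3/10·546/257=196/257
M: M0=0, M1=196/257, M2=546/257, M3=-1739/257, M4=2797/514, M5=0
seg 0: a=-3, c=M0/2=0, d=(M1−M0)/(6·2)=49/771, b=Δ0−h0·(2M0+M1)/6=-967/771
seg 1: a=-5, c=M1/2=98/257, d=(M2−M1)/(6·3)=175/2313, b=Δ1−h1·(2M1+M2)/6=-379/771
seg 2: a=-1, c=M2/2=273/257, d=(M3−M2)/(6·2)=-2285/3084, b=Δ2−h2·(2M2+M3)/6=2960/771
seg 3: a=5, c=M3/2=-1739/514, d=(M4−M3)/(6·2)=6275/6168, b=Δ3−h3·(2M3+M4)/6=-619/771
seg 4: a=-2, c=M4/2=2797/1028, d=(M5−M4)/(6·2)=-2797/6168, b=Δ4−h4·(2M4+M5)/6=-3281/1542
t_q=6 → seg 2, τ=1; S=-1+2960/771·τ+273/257·τ²+-2285/3084·τ³=3249/1028

  seg 0: a=-3 b=-967/771 c=0 d=49/771
  seg 1: a=-5 b=-379/771 c=98/257 d=175/2313
  seg 2: a=-1 b=2960/771 c=273/257 d=-2285/3084
  seg 3: a=5 b=-619/771 c=-1739/514 d=6275/6168
  seg 4: a=-2 b=-3281/1542 c=2797/1028 d=-2797/6168
S(6) = 3249/1028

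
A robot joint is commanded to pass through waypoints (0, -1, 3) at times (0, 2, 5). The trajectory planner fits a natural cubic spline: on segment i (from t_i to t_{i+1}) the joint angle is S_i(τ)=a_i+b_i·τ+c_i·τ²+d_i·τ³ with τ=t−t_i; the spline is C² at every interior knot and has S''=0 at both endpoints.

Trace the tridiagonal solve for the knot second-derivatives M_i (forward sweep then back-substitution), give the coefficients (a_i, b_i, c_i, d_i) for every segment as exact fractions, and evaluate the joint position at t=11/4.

Δ: Δ0=-1/2, Δ1=4/3
row 1: diag=10, rhs=11; c'=3/10, d'=11/10
back: M1=11/10
M: M0=0, M1=11/10, M2=0
seg 0: a=0, c=M0/2=0, d=(M1−M0)/(6·2)=11/120, b=Δ0−h0·(2M0+M1)/6=-13/15
seg 1: a=-1, c=M1/2=11/20, d=(M2−M1)/(6·3)=-11/180, b=Δ1−h1·(2M1+M2)/6=7/30
t_q=11/4 → seg 1, τ=3/4; S=-1+7/30·τ+11/20·τ²+-11/180·τ³=-693/1280

  seg 0: a=0 b=-13/15 c=0 d=11/120
  seg 1: a=-1 b=7/30 c=11/20 d=-11/180
S(11/4) = -693/1280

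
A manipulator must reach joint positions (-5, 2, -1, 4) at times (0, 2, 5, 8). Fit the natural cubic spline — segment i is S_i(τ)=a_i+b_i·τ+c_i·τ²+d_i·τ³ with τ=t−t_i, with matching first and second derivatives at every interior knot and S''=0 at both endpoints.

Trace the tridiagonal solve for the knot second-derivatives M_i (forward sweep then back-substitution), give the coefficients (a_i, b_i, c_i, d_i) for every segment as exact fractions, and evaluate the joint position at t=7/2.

Δ: Δ0=7/2, Δ1=-1, Δ2=5/3
row 1: diag=10, rhs=-27; c'=3/10, d'=-27/10
row 2: denom=12−3·3/10=111/10; d'=(16−3·-27/10)/(111/10)=241/111
back: M2=241/111
back: M1=-27/10−3/10·241/111=-124/37
M: M0=0, M1=-124/37, M2=241/111, M3=0
seg 0: a=-5, c=M0/2=0, d=(M1−M0)/(6·2)=-31/111, b=Δ0−h0·(2M0+M1)/6=1025/222
seg 1: a=2, c=M1/2=-62/37, d=(M2−M1)/(6·3)=613/1998, b=Δ1−h1·(2M1+M2)/6=281/222
seg 2: a=-1, c=M2/2=241/222, d=(M3−M2)/(6·3)=-241/1998, b=Δ2−h2·(2M2+M3)/6=-56/111
t_q=7/2 → seg 1, τ=3/2; S=2+281/222·τ+-62/37·τ²+613/1998·τ³=689/592

  seg 0: a=-5 b=1025/222 c=0 d=-31/111
  seg 1: a=2 b=281/222 c=-62/37 d=613/1998
  seg 2: a=-1 b=-56/111 c=241/222 d=-241/1998
S(7/2) = 689/592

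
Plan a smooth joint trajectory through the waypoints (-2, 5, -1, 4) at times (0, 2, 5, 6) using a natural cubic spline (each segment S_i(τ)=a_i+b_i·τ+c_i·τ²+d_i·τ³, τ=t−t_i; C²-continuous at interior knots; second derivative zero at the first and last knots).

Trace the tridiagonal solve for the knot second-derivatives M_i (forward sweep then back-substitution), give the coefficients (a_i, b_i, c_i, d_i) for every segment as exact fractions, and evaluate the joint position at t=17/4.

Δ: Δ0=7/2, Δ1=-2, Δ2=5
row 1: diag=10, rhs=-33; c'=3/10, d'=-33/10
row 2: denom=8−3·3/10=71/10; d'=(42−3·-33/10)/(71/10)=519/71
back: M2=519/71
back: M1=-33/10−3/10·519/71=-390/71
M: M0=0, M1=-390/71, M2=519/71, M3=0
seg 0: a=-2, c=M0/2=0, d=(M1−M0)/(6·2)=-65/142, b=Δ0−h0·(2M0+M1)/6=757/142
seg 1: a=5, c=M1/2=-195/71, d=(M2−M1)/(6·3)=101/142, b=Δ1−h1·(2M1+M2)/6=-23/142
seg 2: a=-1, c=M2/2=519/142, d=(M3−M2)/(6·1)=-173/142, b=Δ2−h2·(2M2+M3)/6=182/71
t_q=17/4 → seg 1, τ=9/4; S=5+-23/142·τ+-195/71·τ²+101/142·τ³=-10603/9088

  seg 0: a=-2 b=757/142 c=0 d=-65/142
  seg 1: a=5 b=-23/142 c=-195/71 d=101/142
  seg 2: a=-1 b=182/71 c=519/142 d=-173/142
S(17/4) = -10603/9088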